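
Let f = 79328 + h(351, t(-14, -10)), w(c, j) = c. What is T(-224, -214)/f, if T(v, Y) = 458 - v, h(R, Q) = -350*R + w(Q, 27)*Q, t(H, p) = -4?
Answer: -341/21753 ≈ -0.015676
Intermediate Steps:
h(R, Q) = Q**2 - 350*R (h(R, Q) = -350*R + Q*Q = -350*R + Q**2 = Q**2 - 350*R)
f = -43506 (f = 79328 + ((-4)**2 - 350*351) = 79328 + (16 - 122850) = 79328 - 122834 = -43506)
T(-224, -214)/f = (458 - 1*(-224))/(-43506) = (458 + 224)*(-1/43506) = 682*(-1/43506) = -341/21753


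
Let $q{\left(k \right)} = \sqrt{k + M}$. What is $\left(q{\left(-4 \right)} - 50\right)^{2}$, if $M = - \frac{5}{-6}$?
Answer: $\frac{\left(300 - i \sqrt{114}\right)^{2}}{36} \approx 2496.8 - 177.95 i$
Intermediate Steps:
$M = \frac{5}{6}$ ($M = \left(-5\right) \left(- \frac{1}{6}\right) = \frac{5}{6} \approx 0.83333$)
$q{\left(k \right)} = \sqrt{\frac{5}{6} + k}$ ($q{\left(k \right)} = \sqrt{k + \frac{5}{6}} = \sqrt{\frac{5}{6} + k}$)
$\left(q{\left(-4 \right)} - 50\right)^{2} = \left(\frac{\sqrt{30 + 36 \left(-4\right)}}{6} - 50\right)^{2} = \left(\frac{\sqrt{30 - 144}}{6} - 50\right)^{2} = \left(\frac{\sqrt{-114}}{6} - 50\right)^{2} = \left(\frac{i \sqrt{114}}{6} - 50\right)^{2} = \left(-50 + \frac{i \sqrt{114}}{6}\right)^{2}$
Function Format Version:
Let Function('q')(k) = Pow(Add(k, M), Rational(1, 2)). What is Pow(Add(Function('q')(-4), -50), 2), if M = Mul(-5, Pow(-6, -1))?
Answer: Mul(Rational(1, 36), Pow(Add(300, Mul(-1, I, Pow(114, Rational(1, 2)))), 2)) ≈ Add(2496.8, Mul(-177.95, I))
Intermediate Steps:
M = Rational(5, 6) (M = Mul(-5, Rational(-1, 6)) = Rational(5, 6) ≈ 0.83333)
Function('q')(k) = Pow(Add(Rational(5, 6), k), Rational(1, 2)) (Function('q')(k) = Pow(Add(k, Rational(5, 6)), Rational(1, 2)) = Pow(Add(Rational(5, 6), k), Rational(1, 2)))
Pow(Add(Function('q')(-4), -50), 2) = Pow(Add(Mul(Rational(1, 6), Pow(Add(30, Mul(36, -4)), Rational(1, 2))), -50), 2) = Pow(Add(Mul(Rational(1, 6), Pow(Add(30, -144), Rational(1, 2))), -50), 2) = Pow(Add(Mul(Rational(1, 6), Pow(-114, Rational(1, 2))), -50), 2) = Pow(Add(Mul(Rational(1, 6), Mul(I, Pow(114, Rational(1, 2)))), -50), 2) = Pow(Add(Mul(Rational(1, 6), I, Pow(114, Rational(1, 2))), -50), 2) = Pow(Add(-50, Mul(Rational(1, 6), I, Pow(114, Rational(1, 2)))), 2)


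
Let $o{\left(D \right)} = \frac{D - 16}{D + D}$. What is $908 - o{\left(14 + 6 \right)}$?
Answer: $\frac{9079}{10} \approx 907.9$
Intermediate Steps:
$o{\left(D \right)} = \frac{-16 + D}{2 D}$
$908 - o{\left(14 + 6 \right)} = 908 - \frac{-16 + \left(14 + 6\right)}{2 \left(14 + 6\right)} = 908 - \frac{-16 + 20}{2 \cdot 20} = 908 - \frac{1}{2} \cdot \frac{1}{20} \cdot 4 = 908 - \frac{1}{10} = \frac{9079}{10}$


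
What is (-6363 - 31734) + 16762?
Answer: -21335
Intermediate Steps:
(-6363 - 31734) + 16762 = -38097 + 16762 = -21335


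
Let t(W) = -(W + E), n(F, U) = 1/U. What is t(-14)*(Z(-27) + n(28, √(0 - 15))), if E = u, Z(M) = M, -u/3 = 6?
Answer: -864 - 32*I*√15/15 ≈ -864.0 - 8.2624*I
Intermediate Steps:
u = -18 (u = -3*6 = -18)
E = -18
t(W) = 18 - W (t(W) = -(W - 18) = -(-18 + W) = 18 - W)
t(-14)*(Z(-27) + n(28, √(0 - 15))) = (18 - 1*(-14))*(-27 + 1/(√(0 - 15))) = (18 + 14)*(-27 + 1/(√(-15))) = 32*(-27 + 1/(I*√15)) = 32*(-27 - I*√15/15) = -864 - 32*I*√15/15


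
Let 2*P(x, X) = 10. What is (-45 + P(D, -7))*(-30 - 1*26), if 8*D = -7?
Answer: 2240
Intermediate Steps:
D = -7/8 (D = (⅛)*(-7) = -7/8 ≈ -0.87500)
P(x, X) = 5 (P(x, X) = (½)*10 = 5)
(-45 + P(D, -7))*(-30 - 1*26) = (-45 + 5)*(-30 - 1*26) = -40*(-30 - 26) = -40*(-56) = 2240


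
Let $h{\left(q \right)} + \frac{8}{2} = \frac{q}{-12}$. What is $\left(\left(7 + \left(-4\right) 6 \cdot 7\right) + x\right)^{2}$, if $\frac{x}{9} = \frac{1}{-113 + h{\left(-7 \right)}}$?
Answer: $\frac{50636250625}{1951609} \approx 25946.0$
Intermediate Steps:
$h{\left(q \right)} = -4 - \frac{q}{12}$ ($h{\left(q \right)} = -4 + \frac{q}{-12} = -4 + q \left(- \frac{1}{12}\right) = -4 - \frac{q}{12}$)
$x = - \frac{108}{1397}$ ($x = \frac{9}{-113 - \frac{41}{12}} = \frac{9}{- \frac{1397}{12}} = 9 \left(- \frac{12}{1397}\right) = - \frac{108}{1397} \approx -0.077309$)
$\left(\left(7 + \left(-4\right) 6 \cdot 7\right) + x\right)^{2} = \left(\left(7 + \left(-4\right) 6 \cdot 7\right) - \frac{108}{1397}\right)^{2} = \left(\left(7 - 168\right) - \frac{108}{1397}\right)^{2} = \left(-161 - \frac{108}{1397}\right)^{2} = \left(- \frac{225025}{1397}\right)^{2} = \frac{50636250625}{1951609}$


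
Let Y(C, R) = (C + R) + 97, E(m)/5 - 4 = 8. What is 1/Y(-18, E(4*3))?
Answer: 1/139 ≈ 0.0071942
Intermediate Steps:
E(m) = 60 (E(m) = 20 + 5*8 = 20 + 40 = 60)
Y(C, R) = 97 + C + R
1/Y(-18, E(4*3)) = 1/(97 - 18 + 60) = 1/139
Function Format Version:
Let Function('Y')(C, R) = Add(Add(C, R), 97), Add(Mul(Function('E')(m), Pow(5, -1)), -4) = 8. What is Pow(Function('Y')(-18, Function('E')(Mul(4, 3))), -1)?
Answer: Rational(1, 139) ≈ 0.0071942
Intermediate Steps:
Function('E')(m) = 60 (Function('E')(m) = Add(20, Mul(5, 8)) = Add(20, 40) = 60)
Function('Y')(C, R) = Add(97, C, R)
Pow(Function('Y')(-18, Function('E')(Mul(4, 3))), -1) = Pow(Add(97, -18, 60), -1) = Pow(139, -1) = Rational(1, 139)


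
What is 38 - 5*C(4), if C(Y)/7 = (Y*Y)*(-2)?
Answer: 1158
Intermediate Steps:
C(Y) = -14*Y**2 (C(Y) = 7*((Y*Y)*(-2)) = 7*(Y**2*(-2)) = 7*(-2*Y**2) = -14*Y**2)
38 - 5*C(4) = 38 - (-70)*4**2 = 38 - (-70)*16 = 38 - 5*(-224) = 38 + 1120 = 1158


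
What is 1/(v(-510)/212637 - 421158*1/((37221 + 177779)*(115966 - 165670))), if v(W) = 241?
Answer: 378719255220000/444161088941 ≈ 852.66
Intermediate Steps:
1/(v(-510)/212637 - 421158*1/((37221 + 177779)*(115966 - 165670))) = 1/(241/212637 - 421158*1/((37221 + 177779)*(115966 - 165670))) = 1/(241*(1/212637) - 421158/(215000*(-49704))) = 1/(241/212637 - 421158/(-10686360000)) = 1/(241/212637 - 421158*(-1/10686360000)) = 1/(241/212637 + 70193/1781060000) = 1/(444161088941/378719255220000) = 378719255220000/444161088941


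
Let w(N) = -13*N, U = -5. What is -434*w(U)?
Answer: -28210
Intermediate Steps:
-434*w(U) = -(-5642)*(-5) = -434*65 = -28210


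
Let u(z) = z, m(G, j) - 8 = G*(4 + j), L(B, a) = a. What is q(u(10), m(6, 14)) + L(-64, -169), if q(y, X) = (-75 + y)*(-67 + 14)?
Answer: 3276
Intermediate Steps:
m(G, j) = 8 + G*(4 + j)
q(y, X) = 3975 - 53*y (q(y, X) = (-75 + y)*(-53) = 3975 - 53*y)
q(u(10), m(6, 14)) + L(-64, -169) = (3975 - 53*10) - 169 = (3975 - 530) - 169 = 3445 - 169 = 3276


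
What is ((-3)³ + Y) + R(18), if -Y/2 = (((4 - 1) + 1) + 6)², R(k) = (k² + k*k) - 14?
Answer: 407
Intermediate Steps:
R(k) = -14 + 2*k² (R(k) = (k² + k²) - 14 = 2*k² - 14 = -14 + 2*k²)
Y = -200 (Y = -2*(((4 - 1) + 1) + 6)² = -2*((3 + 1) + 6)² = -2*(4 + 6)² = -2*10² = -2*100 = -200)
((-3)³ + Y) + R(18) = ((-3)³ - 200) + (-14 + 2*18²) = (-27 - 200) + (-14 + 2*324) = -227 + (-14 + 648) = -227 + 634 = 407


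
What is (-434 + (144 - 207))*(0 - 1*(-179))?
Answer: -88963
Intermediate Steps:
(-434 + (144 - 207))*(0 - 1*(-179)) = (-434 - 63)*(0 + 179) = -497*179 = -88963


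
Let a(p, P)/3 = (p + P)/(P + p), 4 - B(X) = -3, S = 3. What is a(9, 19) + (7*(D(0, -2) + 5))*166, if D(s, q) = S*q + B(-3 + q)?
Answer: 6975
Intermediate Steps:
B(X) = 7 (B(X) = 4 - 1*(-3) = 4 + 3 = 7)
D(s, q) = 7 + 3*q (D(s, q) = 3*q + 7 = 7 + 3*q)
a(p, P) = 3 (a(p, P) = 3*((p + P)/(P + p)) = 3*((P + p)/(P + p)) = 3*1 = 3)
a(9, 19) + (7*(D(0, -2) + 5))*166 = 3 + (7*((7 + 3*(-2)) + 5))*166 = 3 + (7*((7 - 6) + 5))*166 = 3 + (7*(1 + 5))*166 = 3 + (7*6)*166 = 3 + 42*166 = 3 + 6972 = 6975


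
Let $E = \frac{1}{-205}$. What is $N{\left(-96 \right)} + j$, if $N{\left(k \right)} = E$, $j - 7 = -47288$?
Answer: $- \frac{9692606}{205} \approx -47281.0$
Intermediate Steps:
$j = -47281$ ($j = 7 - 47288 = -47281$)
$E = - \frac{1}{205} \approx -0.0048781$
$N{\left(k \right)} = - \frac{1}{205}$
$N{\left(-96 \right)} + j = - \frac{1}{205} - 47281 = - \frac{9692606}{205}$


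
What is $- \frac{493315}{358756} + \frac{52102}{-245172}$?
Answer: $- \frac{34909732573}{21989231508} \approx -1.5876$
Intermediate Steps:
$- \frac{493315}{358756} + \frac{52102}{-245172} = \left(-493315\right) \frac{1}{358756} + 52102 \left(- \frac{1}{245172}\right) = - \frac{493315}{358756} - \frac{26051}{122586} = - \frac{34909732573}{21989231508}$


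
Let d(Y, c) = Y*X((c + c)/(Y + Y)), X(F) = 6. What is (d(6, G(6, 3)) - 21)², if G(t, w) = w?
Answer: 225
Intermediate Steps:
d(Y, c) = 6*Y (d(Y, c) = Y*6 = 6*Y)
(d(6, G(6, 3)) - 21)² = (6*6 - 21)² = (36 - 21)² = 15² = 225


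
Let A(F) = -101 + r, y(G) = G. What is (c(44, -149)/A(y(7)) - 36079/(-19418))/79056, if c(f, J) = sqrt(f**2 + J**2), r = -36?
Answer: 36079/1535109408 - sqrt(24137)/10830672 ≈ 9.1580e-6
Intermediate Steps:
A(F) = -137 (A(F) = -101 - 36 = -137)
c(f, J) = sqrt(J**2 + f**2)
(c(44, -149)/A(y(7)) - 36079/(-19418))/79056 = (sqrt((-149)**2 + 44**2)/(-137) - 36079/(-19418))/79056 = (sqrt(22201 + 1936)*(-1/137) - 36079*(-1/19418))*(1/79056) = (sqrt(24137)*(-1/137) + 36079/19418)*(1/79056) = (-sqrt(24137)/137 + 36079/19418)*(1/79056) = (36079/19418 - sqrt(24137)/137)*(1/79056) = 36079/1535109408 - sqrt(24137)/10830672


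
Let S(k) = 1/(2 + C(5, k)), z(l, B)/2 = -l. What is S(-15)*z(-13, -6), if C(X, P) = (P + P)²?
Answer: 13/451 ≈ 0.028825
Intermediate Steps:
z(l, B) = -2*l (z(l, B) = 2*(-l) = -2*l)
C(X, P) = 4*P² (C(X, P) = (2*P)² = 4*P²)
S(k) = 1/(2 + 4*k²)
S(-15)*z(-13, -6) = (1/(2*(1 + 2*(-15)²)))*(-2*(-13)) = (1/(2*(1 + 2*225)))*26 = (1/(2*(1 + 450)))*26 = ((½)/451)*26 = ((½)*(1/451))*26 = (1/902)*26 = 13/451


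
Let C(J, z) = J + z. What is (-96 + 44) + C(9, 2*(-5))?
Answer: -53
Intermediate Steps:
(-96 + 44) + C(9, 2*(-5)) = (-96 + 44) + (9 + 2*(-5)) = -52 + (9 - 10) = -52 - 1 = -53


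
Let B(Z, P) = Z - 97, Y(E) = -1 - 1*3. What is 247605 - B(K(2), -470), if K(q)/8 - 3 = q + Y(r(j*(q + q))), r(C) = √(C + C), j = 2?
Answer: 247694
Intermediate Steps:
r(C) = √2*√C (r(C) = √(2*C) = √2*√C)
Y(E) = -4 (Y(E) = -1 - 3 = -4)
K(q) = -8 + 8*q (K(q) = 24 + 8*(q - 4) = 24 + 8*(-4 + q) = 24 + (-32 + 8*q) = -8 + 8*q)
B(Z, P) = -97 + Z
247605 - B(K(2), -470) = 247605 - (-97 + (-8 + 8*2)) = 247605 - (-97 + (-8 + 16)) = 247605 - (-97 + 8) = 247605 - 1*(-89) = 247605 + 89 = 247694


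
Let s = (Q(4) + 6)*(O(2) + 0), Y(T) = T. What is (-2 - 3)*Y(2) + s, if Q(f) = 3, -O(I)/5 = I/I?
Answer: -55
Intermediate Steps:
O(I) = -5 (O(I) = -5*I/I = -5*1 = -5)
s = -45 (s = (3 + 6)*(-5 + 0) = 9*(-5) = -45)
(-2 - 3)*Y(2) + s = (-2 - 3)*2 - 45 = -5*2 - 45 = -10 - 45 = -55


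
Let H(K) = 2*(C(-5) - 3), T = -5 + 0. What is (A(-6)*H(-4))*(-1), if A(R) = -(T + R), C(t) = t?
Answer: 176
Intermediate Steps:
T = -5
A(R) = 5 - R (A(R) = -(-5 + R) = 5 - R)
H(K) = -16 (H(K) = 2*(-5 - 3) = 2*(-8) = -16)
(A(-6)*H(-4))*(-1) = ((5 - 1*(-6))*(-16))*(-1) = ((5 + 6)*(-16))*(-1) = (11*(-16))*(-1) = -176*(-1) = 176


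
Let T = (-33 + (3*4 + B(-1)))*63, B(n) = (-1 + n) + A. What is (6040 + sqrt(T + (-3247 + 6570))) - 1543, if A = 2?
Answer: 4497 + 20*sqrt(5) ≈ 4541.7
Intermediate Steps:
B(n) = 1 + n (B(n) = (-1 + n) + 2 = 1 + n)
T = -1323 (T = (-33 + (3*4 + (1 - 1)))*63 = (-33 + (12 + 0))*63 = (-33 + 12)*63 = -21*63 = -1323)
(6040 + sqrt(T + (-3247 + 6570))) - 1543 = (6040 + sqrt(-1323 + (-3247 + 6570))) - 1543 = (6040 + sqrt(-1323 + 3323)) - 1543 = (6040 + sqrt(2000)) - 1543 = (6040 + 20*sqrt(5)) - 1543 = 4497 + 20*sqrt(5)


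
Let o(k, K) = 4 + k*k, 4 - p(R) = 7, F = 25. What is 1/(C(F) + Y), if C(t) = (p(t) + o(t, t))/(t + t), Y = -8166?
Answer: -25/203837 ≈ -0.00012265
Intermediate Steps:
p(R) = -3 (p(R) = 4 - 1*7 = 4 - 7 = -3)
o(k, K) = 4 + k**2
C(t) = (1 + t**2)/(2*t) (C(t) = (-3 + (4 + t**2))/(t + t) = (1 + t**2)/((2*t)) = (1 + t**2)*(1/(2*t)) = (1 + t**2)/(2*t))
1/(C(F) + Y) = 1/((1/2)*(1 + 25**2)/25 - 8166) = 1/((1/2)*(1/25)*(1 + 625) - 8166) = 1/((1/2)*(1/25)*626 - 8166) = 1/(313/25 - 8166) = 1/(-203837/25) = -25/203837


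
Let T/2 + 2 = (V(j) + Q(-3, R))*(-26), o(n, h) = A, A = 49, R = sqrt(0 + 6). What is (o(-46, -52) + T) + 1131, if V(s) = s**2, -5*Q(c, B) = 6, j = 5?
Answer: -308/5 ≈ -61.600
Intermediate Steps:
R = sqrt(6) ≈ 2.4495
o(n, h) = 49
Q(c, B) = -6/5 (Q(c, B) = -1/5*6 = -6/5)
T = -6208/5 (T = -4 + 2*((5**2 - 6/5)*(-26)) = -4 + 2*((25 - 6/5)*(-26)) = -4 + 2*((119/5)*(-26)) = -4 + 2*(-3094/5) = -4 - 6188/5 = -6208/5 ≈ -1241.6)
(o(-46, -52) + T) + 1131 = (49 - 6208/5) + 1131 = -5963/5 + 1131 = -308/5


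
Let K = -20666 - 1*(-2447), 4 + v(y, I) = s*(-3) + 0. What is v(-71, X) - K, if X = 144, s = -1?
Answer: 18218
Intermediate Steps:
v(y, I) = -1 (v(y, I) = -4 + (-1*(-3) + 0) = -4 + (3 + 0) = -4 + 3 = -1)
K = -18219 (K = -20666 + 2447 = -18219)
v(-71, X) - K = -1 - 1*(-18219) = -1 + 18219 = 18218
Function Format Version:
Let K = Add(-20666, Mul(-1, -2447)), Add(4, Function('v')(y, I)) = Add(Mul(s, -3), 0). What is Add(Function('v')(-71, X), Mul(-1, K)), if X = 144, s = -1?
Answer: 18218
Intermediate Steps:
Function('v')(y, I) = -1 (Function('v')(y, I) = Add(-4, Add(Mul(-1, -3), 0)) = Add(-4, Add(3, 0)) = Add(-4, 3) = -1)
K = -18219 (K = Add(-20666, 2447) = -18219)
Add(Function('v')(-71, X), Mul(-1, K)) = Add(-1, Mul(-1, -18219)) = Add(-1, 18219) = 18218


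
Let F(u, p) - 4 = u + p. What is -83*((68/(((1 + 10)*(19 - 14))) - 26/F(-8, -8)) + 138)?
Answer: -3873029/330 ≈ -11736.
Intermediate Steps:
F(u, p) = 4 + p + u (F(u, p) = 4 + (u + p) = 4 + (p + u) = 4 + p + u)
-83*((68/(((1 + 10)*(19 - 14))) - 26/F(-8, -8)) + 138) = -83*((68/(((1 + 10)*(19 - 14))) - 26/(4 - 8 - 8)) + 138) = -83*((68/((11*5)) - 26/(-12)) + 138) = -83*((68/55 - 26*(-1/12)) + 138) = -83*((68*(1/55) + 13/6) + 138) = -83*((68/55 + 13/6) + 138) = -83*(1123/330 + 138) = -83*46663/330 = -3873029/330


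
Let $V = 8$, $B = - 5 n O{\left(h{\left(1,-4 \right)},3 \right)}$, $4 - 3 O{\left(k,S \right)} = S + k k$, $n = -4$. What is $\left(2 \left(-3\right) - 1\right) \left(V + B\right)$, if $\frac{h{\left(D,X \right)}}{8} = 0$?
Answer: $- \frac{308}{3} \approx -102.67$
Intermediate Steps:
$h{\left(D,X \right)} = 0$ ($h{\left(D,X \right)} = 8 \cdot 0 = 0$)
$O{\left(k,S \right)} = \frac{4}{3} - \frac{S}{3} - \frac{k^{2}}{3}$ ($O{\left(k,S \right)} = \frac{4}{3} - \frac{S + k k}{3} = \frac{4}{3} - \frac{S + k^{2}}{3} = \frac{4}{3} - \left(\frac{S}{3} + \frac{k^{2}}{3}\right) = \frac{4}{3} - \frac{S}{3} - \frac{k^{2}}{3}$)
$B = \frac{20}{3}$ ($B = \left(-5\right) \left(-4\right) \left(\frac{4}{3} - 1 - \frac{0^{2}}{3}\right) = 20 \left(\frac{4}{3} - 1 - 0\right) = 20 \left(\frac{4}{3} - 1 + 0\right) = 20 \cdot \frac{1}{3} = \frac{20}{3} \approx 6.6667$)
$\left(2 \left(-3\right) - 1\right) \left(V + B\right) = \left(2 \left(-3\right) - 1\right) \left(8 + \frac{20}{3}\right) = \left(-6 - 1\right) \frac{44}{3} = \left(-7\right) \frac{44}{3} = - \frac{308}{3}$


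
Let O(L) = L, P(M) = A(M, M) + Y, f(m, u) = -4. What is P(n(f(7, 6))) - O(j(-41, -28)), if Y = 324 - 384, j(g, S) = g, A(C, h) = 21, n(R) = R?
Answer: 2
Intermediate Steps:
Y = -60
P(M) = -39 (P(M) = 21 - 60 = -39)
P(n(f(7, 6))) - O(j(-41, -28)) = -39 - 1*(-41) = -39 + 41 = 2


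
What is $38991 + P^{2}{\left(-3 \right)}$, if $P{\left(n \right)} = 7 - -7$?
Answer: $39187$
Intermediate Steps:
$P{\left(n \right)} = 14$ ($P{\left(n \right)} = 7 + 7 = 14$)
$38991 + P^{2}{\left(-3 \right)} = 38991 + 14^{2} = 38991 + 196 = 39187$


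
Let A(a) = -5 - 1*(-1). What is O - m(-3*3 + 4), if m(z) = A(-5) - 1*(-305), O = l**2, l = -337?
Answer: 113268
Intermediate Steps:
A(a) = -4 (A(a) = -5 + 1 = -4)
O = 113569 (O = (-337)**2 = 113569)
m(z) = 301 (m(z) = -4 - 1*(-305) = -4 + 305 = 301)
O - m(-3*3 + 4) = 113569 - 1*301 = 113569 - 301 = 113268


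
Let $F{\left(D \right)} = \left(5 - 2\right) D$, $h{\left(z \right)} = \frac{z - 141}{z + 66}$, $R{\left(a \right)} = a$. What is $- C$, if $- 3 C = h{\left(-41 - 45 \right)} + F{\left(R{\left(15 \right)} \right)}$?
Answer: $\frac{1127}{60} \approx 18.783$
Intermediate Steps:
$h{\left(z \right)} = \frac{-141 + z}{66 + z}$
$F{\left(D \right)} = 3 D$
$C = - \frac{1127}{60}$ ($C = - \frac{\frac{-141 - 86}{66 - 86} + 3 \cdot 15}{3} = - \frac{\frac{-141 - 86}{66 - 86} + 45}{3} = - \frac{\frac{1}{-20} \left(-227\right) + 45}{3} = - \frac{\left(- \frac{1}{20}\right) \left(-227\right) + 45}{3} = - \frac{\frac{227}{20} + 45}{3} = \left(- \frac{1}{3}\right) \frac{1127}{20} = - \frac{1127}{60} \approx -18.783$)
$- C = \left(-1\right) \left(- \frac{1127}{60}\right) = \frac{1127}{60}$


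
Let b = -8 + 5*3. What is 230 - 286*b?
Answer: -1772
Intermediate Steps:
b = 7 (b = -8 + 15 = 7)
230 - 286*b = 230 - 286*7 = 230 - 2002 = -1772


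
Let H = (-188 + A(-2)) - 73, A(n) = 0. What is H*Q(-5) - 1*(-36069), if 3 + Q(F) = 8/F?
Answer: 186348/5 ≈ 37270.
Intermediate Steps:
H = -261 (H = (-188 + 0) - 73 = -188 - 73 = -261)
Q(F) = -3 + 8/F
H*Q(-5) - 1*(-36069) = -261*(-3 + 8/(-5)) - 1*(-36069) = -261*(-3 + 8*(-⅕)) + 36069 = -261*(-3 - 8/5) + 36069 = -261*(-23/5) + 36069 = 6003/5 + 36069 = 186348/5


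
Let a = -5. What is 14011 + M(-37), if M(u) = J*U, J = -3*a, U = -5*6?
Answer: 13561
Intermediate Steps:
U = -30
J = 15 (J = -3*(-5) = 15)
M(u) = -450 (M(u) = 15*(-30) = -450)
14011 + M(-37) = 14011 - 450 = 13561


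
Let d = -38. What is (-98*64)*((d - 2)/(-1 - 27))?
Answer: -8960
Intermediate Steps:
(-98*64)*((d - 2)/(-1 - 27)) = (-98*64)*((-38 - 2)/(-1 - 27)) = -(-250880)/(-28) = -(-250880)*(-1)/28 = -6272*10/7 = -8960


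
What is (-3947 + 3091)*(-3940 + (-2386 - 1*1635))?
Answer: 6814616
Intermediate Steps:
(-3947 + 3091)*(-3940 + (-2386 - 1*1635)) = -856*(-3940 + (-2386 - 1635)) = -856*(-3940 - 4021) = -856*(-7961) = 6814616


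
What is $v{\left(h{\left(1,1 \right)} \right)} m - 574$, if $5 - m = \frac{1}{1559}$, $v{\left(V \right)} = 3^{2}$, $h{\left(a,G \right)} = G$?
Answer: $- \frac{824720}{1559} \approx -529.01$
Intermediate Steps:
$v{\left(V \right)} = 9$
$m = \frac{7794}{1559}$ ($m = 5 - \frac{1}{1559} = \frac{7794}{1559} \approx 4.9994$)
$v{\left(h{\left(1,1 \right)} \right)} m - 574 = 9 \cdot \frac{7794}{1559} - 574 = \frac{70146}{1559} - 574 = - \frac{824720}{1559}$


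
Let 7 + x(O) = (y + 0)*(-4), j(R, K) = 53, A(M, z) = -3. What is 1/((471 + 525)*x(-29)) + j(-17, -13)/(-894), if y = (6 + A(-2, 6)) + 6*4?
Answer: -1011919/17066460 ≈ -0.059293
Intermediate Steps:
y = 27 (y = (6 - 3) + 6*4 = 3 + 24 = 27)
x(O) = -115 (x(O) = -7 + (27 + 0)*(-4) = -7 + 27*(-4) = -7 - 108 = -115)
1/((471 + 525)*x(-29)) + j(-17, -13)/(-894) = 1/((471 + 525)*(-115)) + 53/(-894) = -1/115/996 + 53*(-1/894) = (1/996)*(-1/115) - 53/894 = -1/114540 - 53/894 = -1011919/17066460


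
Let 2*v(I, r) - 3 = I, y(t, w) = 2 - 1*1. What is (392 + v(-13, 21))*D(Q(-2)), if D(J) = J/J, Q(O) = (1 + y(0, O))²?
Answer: 387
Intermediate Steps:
y(t, w) = 1 (y(t, w) = 2 - 1 = 1)
v(I, r) = 3/2 + I/2
Q(O) = 4 (Q(O) = (1 + 1)² = 2² = 4)
D(J) = 1
(392 + v(-13, 21))*D(Q(-2)) = (392 + (3/2 + (½)*(-13)))*1 = (392 + (3/2 - 13/2))*1 = (392 - 5)*1 = 387*1 = 387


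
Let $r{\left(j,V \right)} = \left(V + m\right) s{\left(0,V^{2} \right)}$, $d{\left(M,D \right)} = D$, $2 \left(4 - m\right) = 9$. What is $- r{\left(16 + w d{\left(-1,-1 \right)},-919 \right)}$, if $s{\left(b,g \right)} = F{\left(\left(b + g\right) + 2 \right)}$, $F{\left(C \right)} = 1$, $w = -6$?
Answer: $\frac{1839}{2} \approx 919.5$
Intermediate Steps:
$m = - \frac{1}{2}$ ($m = 4 - \frac{9}{2} = - \frac{1}{2} \approx -0.5$)
$s{\left(b,g \right)} = 1$
$r{\left(j,V \right)} = - \frac{1}{2} + V$ ($r{\left(j,V \right)} = \left(V - \frac{1}{2}\right) 1 = \left(- \frac{1}{2} + V\right) 1 = - \frac{1}{2} + V$)
$- r{\left(16 + w d{\left(-1,-1 \right)},-919 \right)} = - (- \frac{1}{2} - 919) = \left(-1\right) \left(- \frac{1839}{2}\right) = \frac{1839}{2}$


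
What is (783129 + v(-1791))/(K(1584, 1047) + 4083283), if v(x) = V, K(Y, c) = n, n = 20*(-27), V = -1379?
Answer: 781750/4082743 ≈ 0.19148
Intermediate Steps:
n = -540
K(Y, c) = -540
v(x) = -1379
(783129 + v(-1791))/(K(1584, 1047) + 4083283) = (783129 - 1379)/(-540 + 4083283) = 781750/4082743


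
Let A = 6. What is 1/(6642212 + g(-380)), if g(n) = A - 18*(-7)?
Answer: 1/6642344 ≈ 1.5055e-7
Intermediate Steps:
g(n) = 132 (g(n) = 6 - 18*(-7) = 6 + 126 = 132)
1/(6642212 + g(-380)) = 1/(6642212 + 132) = 1/6642344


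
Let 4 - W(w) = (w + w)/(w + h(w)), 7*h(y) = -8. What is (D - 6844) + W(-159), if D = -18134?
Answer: -27998080/1121 ≈ -24976.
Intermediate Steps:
h(y) = -8/7 (h(y) = (1/7)*(-8) = -8/7)
W(w) = 4 - 2*w/(-8/7 + w) (W(w) = 4 - (w + w)/(w - 8/7) = 4 - 2*w/(-8/7 + w))
(D - 6844) + W(-159) = (-18134 - 6844) + 2*(-16 + 7*(-159))/(-8 + 7*(-159)) = -24978 + 2*(-16 - 1113)/(-8 - 1113) = -24978 + 2*(-1129)/(-1121) = -24978 + 2*(-1/1121)*(-1129) = -24978 + 2258/1121 = -27998080/1121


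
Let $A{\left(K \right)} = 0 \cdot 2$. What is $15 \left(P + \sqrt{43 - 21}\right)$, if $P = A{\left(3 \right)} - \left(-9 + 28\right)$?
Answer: $-285 + 15 \sqrt{22} \approx -214.64$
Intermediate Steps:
$A{\left(K \right)} = 0$
$P = -19$ ($P = 0 - \left(-9 + 28\right) = 0 - 19 = -19$)
$15 \left(P + \sqrt{43 - 21}\right) = 15 \left(-19 + \sqrt{43 - 21}\right) = 15 \left(-19 + \sqrt{22}\right) = -285 + 15 \sqrt{22}$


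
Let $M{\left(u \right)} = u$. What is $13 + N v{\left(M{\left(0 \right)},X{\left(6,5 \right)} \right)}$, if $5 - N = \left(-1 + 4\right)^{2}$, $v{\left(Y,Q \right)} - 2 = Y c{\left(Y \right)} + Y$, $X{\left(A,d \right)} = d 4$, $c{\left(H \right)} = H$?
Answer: $5$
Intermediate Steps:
$X{\left(A,d \right)} = 4 d$
$v{\left(Y,Q \right)} = 2 + Y + Y^{2}$ ($v{\left(Y,Q \right)} = 2 + \left(Y Y + Y\right) = 2 + \left(Y^{2} + Y\right) = 2 + \left(Y + Y^{2}\right) = 2 + Y + Y^{2}$)
$N = -4$ ($N = 5 - \left(-1 + 4\right)^{2} = 5 - 3^{2} = 5 - 9 = -4$)
$13 + N v{\left(M{\left(0 \right)},X{\left(6,5 \right)} \right)} = 13 - 4 \left(2 + 0 + 0^{2}\right) = 13 - 4 \left(2 + 0 + 0\right) = 13 - 8 = 5$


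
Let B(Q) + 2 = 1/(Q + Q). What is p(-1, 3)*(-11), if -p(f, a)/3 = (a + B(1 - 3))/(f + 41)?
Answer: 99/160 ≈ 0.61875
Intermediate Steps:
B(Q) = -2 + 1/(2*Q) (B(Q) = -2 + 1/(Q + Q) = -2 + 1/(2*Q))
p(f, a) = -3*(-9/4 + a)/(41 + f) (p(f, a) = -3*(a + (-2 + 1/(2*(1 - 3))))/(f + 41) = -3*(a + (-2 + (½)/(-2)))/(41 + f) = -3*(a + (-2 + (½)*(-½)))/(41 + f) = -3*(a + (-2 - ¼))/(41 + f) = -3*(a - 9/4)/(41 + f) = -3*(-9/4 + a)/(41 + f))
p(-1, 3)*(-11) = (3*(9 - 4*3)/(4*(41 - 1)))*(-11) = ((¾)*(9 - 12)/40)*(-11) = ((¾)*(1/40)*(-3))*(-11) = -9/160*(-11) = 99/160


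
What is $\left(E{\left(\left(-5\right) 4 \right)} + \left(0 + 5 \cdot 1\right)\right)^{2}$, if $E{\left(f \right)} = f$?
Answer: $225$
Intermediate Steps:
$\left(E{\left(\left(-5\right) 4 \right)} + \left(0 + 5 \cdot 1\right)\right)^{2} = \left(\left(-5\right) 4 + \left(0 + 5 \cdot 1\right)\right)^{2} = \left(-20 + \left(0 + 5\right)\right)^{2} = \left(-20 + 5\right)^{2} = \left(-15\right)^{2} = 225$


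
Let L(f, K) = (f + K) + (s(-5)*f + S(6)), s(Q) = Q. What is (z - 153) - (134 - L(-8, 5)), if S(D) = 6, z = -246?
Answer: -490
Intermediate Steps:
L(f, K) = 6 + K - 4*f (L(f, K) = (f + K) + (-5*f + 6) = (K + f) + (6 - 5*f) = 6 + K - 4*f)
(z - 153) - (134 - L(-8, 5)) = (-246 - 153) - (134 - (6 + 5 - 4*(-8))) = -399 - (134 - (6 + 5 + 32)) = -399 - (134 - 1*43) = -399 - (134 - 43) = -399 - 1*91 = -399 - 91 = -490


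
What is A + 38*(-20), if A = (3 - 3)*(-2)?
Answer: -760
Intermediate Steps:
A = 0 (A = 0*(-2) = 0)
A + 38*(-20) = 0 + 38*(-20) = 0 - 760 = -760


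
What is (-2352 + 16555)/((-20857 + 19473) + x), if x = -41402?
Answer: -14203/42786 ≈ -0.33195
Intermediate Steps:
(-2352 + 16555)/((-20857 + 19473) + x) = (-2352 + 16555)/((-20857 + 19473) - 41402) = 14203/(-1384 - 41402) = 14203/(-42786) = 14203*(-1/42786) = -14203/42786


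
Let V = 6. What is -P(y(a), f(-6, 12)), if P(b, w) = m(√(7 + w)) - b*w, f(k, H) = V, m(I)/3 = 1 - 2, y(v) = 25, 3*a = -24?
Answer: 153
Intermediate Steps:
a = -8 (a = (⅓)*(-24) = -8)
m(I) = -3 (m(I) = 3*(1 - 2) = 3*(-1) = -3)
f(k, H) = 6
P(b, w) = -3 - b*w
-P(y(a), f(-6, 12)) = -(-3 - 1*25*6) = -(-3 - 150) = -1*(-153) = 153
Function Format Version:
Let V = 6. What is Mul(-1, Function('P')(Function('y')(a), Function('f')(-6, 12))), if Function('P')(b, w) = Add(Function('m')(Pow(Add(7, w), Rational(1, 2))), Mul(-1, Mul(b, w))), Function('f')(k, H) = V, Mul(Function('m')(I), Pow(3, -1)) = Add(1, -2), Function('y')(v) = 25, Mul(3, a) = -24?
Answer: 153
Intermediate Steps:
a = -8 (a = Mul(Rational(1, 3), -24) = -8)
Function('m')(I) = -3 (Function('m')(I) = Mul(3, Add(1, -2)) = Mul(3, -1) = -3)
Function('f')(k, H) = 6
Function('P')(b, w) = Add(-3, Mul(-1, b, w)) (Function('P')(b, w) = Add(-3, Mul(-1, Mul(b, w))) = Add(-3, Mul(-1, b, w)))
Mul(-1, Function('P')(Function('y')(a), Function('f')(-6, 12))) = Mul(-1, Add(-3, Mul(-1, 25, 6))) = Mul(-1, Add(-3, -150)) = Mul(-1, -153) = 153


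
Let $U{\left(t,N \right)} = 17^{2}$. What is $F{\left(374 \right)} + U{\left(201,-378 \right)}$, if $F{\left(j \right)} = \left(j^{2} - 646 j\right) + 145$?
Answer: $-101294$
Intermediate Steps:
$U{\left(t,N \right)} = 289$
$F{\left(j \right)} = 145 + j^{2} - 646 j$
$F{\left(374 \right)} + U{\left(201,-378 \right)} = \left(145 + 374^{2} - 241604\right) + 289 = \left(145 + 139876 - 241604\right) + 289 = -101583 + 289 = -101294$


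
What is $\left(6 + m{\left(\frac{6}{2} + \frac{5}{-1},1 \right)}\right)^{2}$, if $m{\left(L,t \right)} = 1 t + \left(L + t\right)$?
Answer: $36$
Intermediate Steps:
$m{\left(L,t \right)} = L + 2 t$ ($m{\left(L,t \right)} = t + \left(L + t\right) = L + 2 t$)
$\left(6 + m{\left(\frac{6}{2} + \frac{5}{-1},1 \right)}\right)^{2} = \left(6 + \left(\left(\frac{6}{2} + \frac{5}{-1}\right) + 2 \cdot 1\right)\right)^{2} = \left(6 + \left(\left(6 \cdot \frac{1}{2} + 5 \left(-1\right)\right) + 2\right)\right)^{2} = \left(6 + \left(\left(3 - 5\right) + 2\right)\right)^{2} = \left(6 + \left(-2 + 2\right)\right)^{2} = \left(6 + 0\right)^{2} = 6^{2} = 36$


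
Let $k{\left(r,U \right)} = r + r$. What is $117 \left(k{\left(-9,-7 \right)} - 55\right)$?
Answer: $-8541$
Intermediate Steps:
$k{\left(r,U \right)} = 2 r$
$117 \left(k{\left(-9,-7 \right)} - 55\right) = 117 \left(2 \left(-9\right) - 55\right) = 117 \left(-18 - 55\right) = 117 \left(-73\right) = -8541$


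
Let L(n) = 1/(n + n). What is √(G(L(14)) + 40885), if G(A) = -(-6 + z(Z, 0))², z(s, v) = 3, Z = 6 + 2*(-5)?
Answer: 2*√10219 ≈ 202.18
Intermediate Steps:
Z = -4 (Z = 6 - 10 = -4)
L(n) = 1/(2*n)
G(A) = -9 (G(A) = -(-6 + 3)² = -1*(-3)² = -1*9 = -9)
√(G(L(14)) + 40885) = √(-9 + 40885) = √40876 = 2*√10219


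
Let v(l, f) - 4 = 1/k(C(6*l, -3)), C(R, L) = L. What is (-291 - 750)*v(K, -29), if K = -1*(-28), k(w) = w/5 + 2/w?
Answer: -63501/19 ≈ -3342.2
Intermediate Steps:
k(w) = 2/w + w/5 (k(w) = w*(1/5) + 2/w = w/5 + 2/w = 2/w + w/5)
K = 28
v(l, f) = 61/19 (v(l, f) = 4 + 1/(2/(-3) + (1/5)*(-3)) = 4 + 1/(2*(-1/3) - 3/5) = 4 + 1/(-2/3 - 3/5) = 4 + 1/(-19/15) = 4 - 15/19 = 61/19)
(-291 - 750)*v(K, -29) = (-291 - 750)*(61/19) = -1041*61/19 = -63501/19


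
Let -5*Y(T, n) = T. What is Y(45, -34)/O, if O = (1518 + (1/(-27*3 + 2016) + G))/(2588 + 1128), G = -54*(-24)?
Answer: -64714140/5445091 ≈ -11.885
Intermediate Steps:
Y(T, n) = -T/5
G = 1296
O = 5445091/7190460 (O = (1518 + (1/(-27*3 + 2016) + 1296))/(2588 + 1128) = (1518 + (1/(-81 + 2016) + 1296))/3716 = (1518 + (1/1935 + 1296))*(1/3716) = (1518 + 2507761/1935)*(1/3716) = (5445091/1935)*(1/3716) = 5445091/7190460 ≈ 0.75727)
Y(45, -34)/O = (-⅕*45)/(5445091/7190460) = -9*7190460/5445091 = -64714140/5445091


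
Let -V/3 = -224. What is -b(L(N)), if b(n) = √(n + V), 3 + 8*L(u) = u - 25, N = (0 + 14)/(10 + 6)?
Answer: -√42791/8 ≈ -25.857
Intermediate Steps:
V = 672 (V = -3*(-224) = 672)
N = 7/8 (N = 14/16 = 14*(1/16) = 7/8 ≈ 0.87500)
L(u) = -7/2 + u/8 (L(u) = -3/8 + (u - 25)/8 = -3/8 + (-25 + u)/8 = -3/8 + (-25/8 + u/8) = -7/2 + u/8)
b(n) = √(672 + n) (b(n) = √(n + 672) = √(672 + n))
-b(L(N)) = -√(672 + (-7/2 + (⅛)*(7/8))) = -√(672 + (-7/2 + 7/64)) = -√(672 - 217/64) = -√(42791/64) = -√42791/8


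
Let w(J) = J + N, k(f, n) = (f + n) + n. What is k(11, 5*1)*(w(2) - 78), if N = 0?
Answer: -1596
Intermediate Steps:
k(f, n) = f + 2*n
w(J) = J (w(J) = J + 0 = J)
k(11, 5*1)*(w(2) - 78) = (11 + 2*(5*1))*(2 - 78) = (11 + 2*5)*(-76) = (11 + 10)*(-76) = 21*(-76) = -1596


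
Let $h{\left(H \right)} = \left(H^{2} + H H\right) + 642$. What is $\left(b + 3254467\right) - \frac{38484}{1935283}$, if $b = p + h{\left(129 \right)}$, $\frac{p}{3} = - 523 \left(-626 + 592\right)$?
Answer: $\frac{6467206768087}{1935283} \approx 3.3417 \cdot 10^{6}$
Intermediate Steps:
$h{\left(H \right)} = 642 + 2 H^{2}$ ($h{\left(H \right)} = \left(H^{2} + H^{2}\right) + 642 = 2 H^{2} + 642 = 642 + 2 H^{2}$)
$p = 53346$ ($p = 3 \left(- 523 \left(-626 + 592\right)\right) = 3 \left(\left(-523\right) \left(-34\right)\right) = 3 \cdot 17782 = 53346$)
$b = 87270$ ($b = 53346 + \left(642 + 2 \cdot 129^{2}\right) = 53346 + \left(642 + 2 \cdot 16641\right) = 53346 + \left(642 + 33282\right) = 53346 + 33924 = 87270$)
$\left(b + 3254467\right) - \frac{38484}{1935283} = \left(87270 + 3254467\right) - \frac{38484}{1935283} = 3341737 - \frac{38484}{1935283} = \frac{6467206768087}{1935283}$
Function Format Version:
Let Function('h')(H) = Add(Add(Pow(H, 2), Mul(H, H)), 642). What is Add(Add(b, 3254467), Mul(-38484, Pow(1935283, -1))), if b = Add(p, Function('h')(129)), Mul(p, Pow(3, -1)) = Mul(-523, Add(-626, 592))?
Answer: Rational(6467206768087, 1935283) ≈ 3.3417e+6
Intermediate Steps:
Function('h')(H) = Add(642, Mul(2, Pow(H, 2))) (Function('h')(H) = Add(Add(Pow(H, 2), Pow(H, 2)), 642) = Add(Mul(2, Pow(H, 2)), 642) = Add(642, Mul(2, Pow(H, 2))))
p = 53346 (p = Mul(3, Mul(-523, Add(-626, 592))) = Mul(3, Mul(-523, -34)) = Mul(3, 17782) = 53346)
b = 87270 (b = Add(53346, Add(642, Mul(2, Pow(129, 2)))) = Add(53346, Add(642, Mul(2, 16641))) = Add(53346, Add(642, 33282)) = Add(53346, 33924) = 87270)
Add(Add(b, 3254467), Mul(-38484, Pow(1935283, -1))) = Add(Add(87270, 3254467), Mul(-38484, Pow(1935283, -1))) = Add(3341737, Mul(-38484, Rational(1, 1935283))) = Add(3341737, Rational(-38484, 1935283)) = Rational(6467206768087, 1935283)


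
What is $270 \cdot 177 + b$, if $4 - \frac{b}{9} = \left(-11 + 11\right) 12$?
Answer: $47826$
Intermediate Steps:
$b = 36$ ($b = 36 - 9 \left(-11 + 11\right) 12 = 36 - 9 \cdot 0 \cdot 12 = 36 - 0 = 36 + 0 = 36$)
$270 \cdot 177 + b = 270 \cdot 177 + 36 = 47790 + 36 = 47826$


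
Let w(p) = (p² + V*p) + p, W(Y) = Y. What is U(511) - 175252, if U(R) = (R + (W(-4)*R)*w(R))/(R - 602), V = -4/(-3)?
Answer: 222951433/39 ≈ 5.7167e+6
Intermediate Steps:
V = 4/3 (V = -4*(-⅓) = 4/3 ≈ 1.3333)
w(p) = p² + 7*p/3 (w(p) = (p² + 4*p/3) + p = p² + 7*p/3)
U(R) = (R - 4*R²*(7 + 3*R)/3)/(-602 + R) (U(R) = (R + (-4*R)*(R*(7 + 3*R)/3))/(R - 602) = (R - 4*R²*(7 + 3*R)/3)/(-602 + R))
U(511) - 175252 = (⅓)*511*(3 - 28*511 - 12*511²)/(-602 + 511) - 175252 = (⅓)*511*(3 - 14308 - 12*261121)/(-91) - 175252 = (⅓)*511*(-1/91)*(3 - 14308 - 3133452) - 175252 = (⅓)*511*(-1/91)*(-3147757) - 175252 = 229786261/39 - 175252 = 222951433/39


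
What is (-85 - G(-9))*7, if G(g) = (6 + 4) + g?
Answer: -602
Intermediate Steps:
G(g) = 10 + g
(-85 - G(-9))*7 = (-85 - (10 - 9))*7 = (-85 - 1*1)*7 = (-85 - 1)*7 = -86*7 = -602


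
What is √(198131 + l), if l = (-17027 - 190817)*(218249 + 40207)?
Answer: I*√53718330733 ≈ 2.3177e+5*I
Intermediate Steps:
l = -53718528864 (l = -207844*258456 = -53718528864)
√(198131 + l) = √(198131 - 53718528864) = √(-53718330733) = I*√53718330733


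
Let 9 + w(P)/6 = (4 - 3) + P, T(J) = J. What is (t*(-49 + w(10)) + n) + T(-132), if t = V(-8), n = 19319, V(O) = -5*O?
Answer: 17707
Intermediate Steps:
t = 40 (t = -5*(-8) = 40)
w(P) = -48 + 6*P (w(P) = -54 + 6*((4 - 3) + P) = -54 + 6*(1 + P) = -54 + (6 + 6*P) = -48 + 6*P)
(t*(-49 + w(10)) + n) + T(-132) = (40*(-49 + (-48 + 6*10)) + 19319) - 132 = (40*(-49 + (-48 + 60)) + 19319) - 132 = (40*(-49 + 12) + 19319) - 132 = (40*(-37) + 19319) - 132 = (-1480 + 19319) - 132 = 17839 - 132 = 17707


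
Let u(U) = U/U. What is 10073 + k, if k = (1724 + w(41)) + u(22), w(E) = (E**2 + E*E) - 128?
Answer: 15032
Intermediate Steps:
w(E) = -128 + 2*E**2 (w(E) = (E**2 + E**2) - 128 = 2*E**2 - 128 = -128 + 2*E**2)
u(U) = 1
k = 4959 (k = (1724 + (-128 + 2*41**2)) + 1 = (1724 + (-128 + 2*1681)) + 1 = (1724 + (-128 + 3362)) + 1 = (1724 + 3234) + 1 = 4958 + 1 = 4959)
10073 + k = 10073 + 4959 = 15032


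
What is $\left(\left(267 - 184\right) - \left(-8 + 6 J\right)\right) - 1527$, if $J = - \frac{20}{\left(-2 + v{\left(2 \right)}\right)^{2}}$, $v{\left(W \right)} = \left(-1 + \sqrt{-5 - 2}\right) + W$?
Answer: $\frac{4 \left(- 359 \sqrt{7} + 1092 i\right)}{\sqrt{7} - 3 i} \approx -1447.3 + 9.9216 i$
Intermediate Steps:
$v{\left(W \right)} = -1 + W + i \sqrt{7}$ ($v{\left(W \right)} = \left(-1 + \sqrt{-7}\right) + W = \left(-1 + i \sqrt{7}\right) + W = -1 + W + i \sqrt{7}$)
$J = - \frac{20}{\left(-1 + i \sqrt{7}\right)^{2}}$ ($J = - \frac{20}{\left(-2 + \left(-1 + 2 + i \sqrt{7}\right)\right)^{2}} = - \frac{20}{\left(-2 + \left(1 + i \sqrt{7}\right)\right)^{2}} = - \frac{20}{\left(-1 + i \sqrt{7}\right)^{2}} \approx 1.875 - 1.6536 i$)
$\left(\left(267 - 184\right) - \left(-8 + 6 J\right)\right) - 1527 = \left(\left(267 - 184\right) + \left(8 - 6 \left(- \frac{20}{\left(1 - i \sqrt{7}\right)^{2}}\right)\right)\right) - 1527 = \left(83 + \left(8 + \frac{120}{\left(1 - i \sqrt{7}\right)^{2}}\right)\right) - 1527 = \left(91 + \frac{120}{\left(1 - i \sqrt{7}\right)^{2}}\right) - 1527 = -1436 + \frac{120}{\left(1 - i \sqrt{7}\right)^{2}}$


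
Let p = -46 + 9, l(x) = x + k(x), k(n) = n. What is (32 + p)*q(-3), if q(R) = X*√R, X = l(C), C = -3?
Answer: 30*I*√3 ≈ 51.962*I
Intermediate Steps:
l(x) = 2*x (l(x) = x + x = 2*x)
X = -6 (X = 2*(-3) = -6)
q(R) = -6*√R
p = -37
(32 + p)*q(-3) = (32 - 37)*(-6*I*√3) = -(-30)*I*√3 = 30*I*√3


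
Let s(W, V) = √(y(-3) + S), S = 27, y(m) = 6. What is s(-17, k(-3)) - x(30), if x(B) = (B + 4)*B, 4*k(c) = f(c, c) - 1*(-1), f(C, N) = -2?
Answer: -1020 + √33 ≈ -1014.3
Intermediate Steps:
k(c) = -¼ (k(c) = (-2 - 1*(-1))/4 = (-2 + 1)/4 = (¼)*(-1) = -¼)
x(B) = B*(4 + B) (x(B) = (4 + B)*B = B*(4 + B))
s(W, V) = √33 (s(W, V) = √(6 + 27) = √33)
s(-17, k(-3)) - x(30) = √33 - 30*(4 + 30) = √33 - 30*34 = √33 - 1*1020 = √33 - 1020 = -1020 + √33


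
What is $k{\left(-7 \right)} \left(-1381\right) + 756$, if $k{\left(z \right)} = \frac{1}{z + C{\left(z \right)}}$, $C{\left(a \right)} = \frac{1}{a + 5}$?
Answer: $\frac{14102}{15} \approx 940.13$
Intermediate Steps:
$C{\left(a \right)} = \frac{1}{5 + a}$
$k{\left(z \right)} = \frac{1}{z + \frac{1}{5 + z}}$
$k{\left(-7 \right)} \left(-1381\right) + 756 = \frac{5 - 7}{1 - 7 \left(5 - 7\right)} \left(-1381\right) + 756 = \frac{1}{1 - -14} \left(-2\right) \left(-1381\right) + 756 = \frac{1}{1 + 14} \left(-2\right) \left(-1381\right) + 756 = \frac{1}{15} \left(-2\right) \left(-1381\right) + 756 = \left(- \frac{2}{15}\right) \left(-1381\right) + 756 = \frac{2762}{15} + 756 = \frac{14102}{15}$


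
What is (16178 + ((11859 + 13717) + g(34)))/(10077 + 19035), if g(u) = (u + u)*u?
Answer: 22033/14556 ≈ 1.5137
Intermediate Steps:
g(u) = 2*u² (g(u) = (2*u)*u = 2*u²)
(16178 + ((11859 + 13717) + g(34)))/(10077 + 19035) = (16178 + ((11859 + 13717) + 2*34²))/(10077 + 19035) = (16178 + (25576 + 2*1156))/29112 = (16178 + (25576 + 2312))*(1/29112) = (16178 + 27888)*(1/29112) = 44066*(1/29112) = 22033/14556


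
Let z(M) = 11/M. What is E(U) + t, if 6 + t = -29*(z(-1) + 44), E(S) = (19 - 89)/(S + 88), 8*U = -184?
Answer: -12533/13 ≈ -964.08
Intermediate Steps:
U = -23 (U = (1/8)*(-184) = -23)
E(S) = -70/(88 + S)
t = -963 (t = -6 - 29*(11/(-1) + 44) = -6 - 29*(11*(-1) + 44) = -6 - 29*(-11 + 44) = -6 - 29*33 = -6 - 957 = -963)
E(U) + t = -70/(88 - 23) - 963 = -70/65 - 963 = -70*1/65 - 963 = -14/13 - 963 = -12533/13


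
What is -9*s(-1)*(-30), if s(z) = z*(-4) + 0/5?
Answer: 1080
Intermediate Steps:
s(z) = -4*z (s(z) = -4*z + 0*(1/5) = -4*z + 0 = -4*z)
-9*s(-1)*(-30) = -(-36)*(-1)*(-30) = -9*4*(-30) = -36*(-30) = 1080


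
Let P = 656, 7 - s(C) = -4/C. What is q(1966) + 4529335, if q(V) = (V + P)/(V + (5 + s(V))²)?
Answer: 4617470282079694/1019458489 ≈ 4.5293e+6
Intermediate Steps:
s(C) = 7 + 4/C (s(C) = 7 - (-4)/C = 7 + 4/C)
q(V) = (656 + V)/(V + (12 + 4/V)²) (q(V) = (V + 656)/(V + (5 + (7 + 4/V))²) = (656 + V)/(V + (12 + 4/V)²))
q(1966) + 4529335 = 1966²*(656 + 1966)/(1966³ + 16*(1 + 3*1966)²) + 4529335 = 3865156*2622/(7598896696 + 16*(1 + 5898)²) + 4529335 = 3865156*2622/(7598896696 + 16*5899²) + 4529335 = 3865156*2622/(7598896696 + 16*34798201) + 4529335 = 3865156*2622/(7598896696 + 556771216) + 4529335 = 3865156*2622/8155667912 + 4529335 = 3865156*(1/8155667912)*2622 + 4529335 = 1266804879/1019458489 + 4529335 = 4617470282079694/1019458489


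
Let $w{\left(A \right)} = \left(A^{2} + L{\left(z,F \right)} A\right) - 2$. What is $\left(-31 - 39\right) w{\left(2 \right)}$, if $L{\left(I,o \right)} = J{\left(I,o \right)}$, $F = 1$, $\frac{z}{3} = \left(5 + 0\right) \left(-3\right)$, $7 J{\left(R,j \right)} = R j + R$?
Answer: $1660$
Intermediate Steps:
$J{\left(R,j \right)} = \frac{R}{7} + \frac{R j}{7}$ ($J{\left(R,j \right)} = \frac{R j + R}{7} = \frac{R + R j}{7} = \frac{R}{7} + \frac{R j}{7}$)
$z = -45$ ($z = 3 \left(5 + 0\right) \left(-3\right) = 3 \cdot 5 \left(-3\right) = 3 \left(-15\right) = -45$)
$L{\left(I,o \right)} = \frac{I \left(1 + o\right)}{7}$
$w{\left(A \right)} = -2 + A^{2} - \frac{90 A}{7}$ ($w{\left(A \right)} = \left(A^{2} + \frac{1}{7} \left(-45\right) \left(1 + 1\right) A\right) - 2 = \left(A^{2} + \frac{1}{7} \left(-45\right) 2 A\right) - 2 = \left(A^{2} - \frac{90 A}{7}\right) - 2 = -2 + A^{2} - \frac{90 A}{7}$)
$\left(-31 - 39\right) w{\left(2 \right)} = \left(-31 - 39\right) \left(-2 + 2^{2} - \frac{180}{7}\right) = - 70 \left(-2 + 4 - \frac{180}{7}\right) = \left(-70\right) \left(- \frac{166}{7}\right) = 1660$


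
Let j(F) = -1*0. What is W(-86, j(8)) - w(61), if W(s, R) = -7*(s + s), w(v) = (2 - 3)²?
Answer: 1203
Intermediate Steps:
j(F) = 0
w(v) = 1 (w(v) = (-1)² = 1)
W(s, R) = -14*s
W(-86, j(8)) - w(61) = -14*(-86) - 1*1 = 1204 - 1 = 1203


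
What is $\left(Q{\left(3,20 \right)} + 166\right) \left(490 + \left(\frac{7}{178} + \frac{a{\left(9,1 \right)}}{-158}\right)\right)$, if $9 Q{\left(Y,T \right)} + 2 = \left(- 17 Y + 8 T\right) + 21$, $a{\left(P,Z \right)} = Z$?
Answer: $\frac{1862824828}{21093} \approx 88315.0$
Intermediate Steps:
$Q{\left(Y,T \right)} = \frac{19}{9} - \frac{17 Y}{9} + \frac{8 T}{9}$ ($Q{\left(Y,T \right)} = - \frac{2}{9} + \frac{\left(- 17 Y + 8 T\right) + 21}{9} = - \frac{2}{9} + \frac{21 - 17 Y + 8 T}{9} = - \frac{2}{9} + \left(\frac{7}{3} - \frac{17 Y}{9} + \frac{8 T}{9}\right) = \frac{19}{9} - \frac{17 Y}{9} + \frac{8 T}{9}$)
$\left(Q{\left(3,20 \right)} + 166\right) \left(490 + \left(\frac{7}{178} + \frac{a{\left(9,1 \right)}}{-158}\right)\right) = \left(\left(\frac{19}{9} - \frac{17}{3} + \frac{8}{9} \cdot 20\right) + 166\right) \left(490 + \left(\frac{7}{178} + 1 \frac{1}{-158}\right)\right) = \left(\left(\frac{19}{9} - \frac{17}{3} + \frac{160}{9}\right) + 166\right) \left(490 + \left(7 \cdot \frac{1}{178} + 1 \left(- \frac{1}{158}\right)\right)\right) = \left(\frac{128}{9} + 166\right) \left(490 + \left(\frac{7}{178} - \frac{1}{158}\right)\right) = \frac{1622 \left(490 + \frac{232}{7031}\right)}{9} = \frac{1622}{9} \cdot \frac{3445422}{7031} = \frac{1862824828}{21093}$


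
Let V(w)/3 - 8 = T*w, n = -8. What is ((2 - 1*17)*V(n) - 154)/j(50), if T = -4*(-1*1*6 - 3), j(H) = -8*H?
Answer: -6223/200 ≈ -31.115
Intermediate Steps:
T = 36 (T = -4*(-1*6 - 3) = -4*(-6 - 3) = -4*(-9) = 36)
V(w) = 24 + 108*w (V(w) = 24 + 3*(36*w) = 24 + 108*w)
((2 - 1*17)*V(n) - 154)/j(50) = ((2 - 1*17)*(24 + 108*(-8)) - 154)/((-8*50)) = ((2 - 17)*(24 - 864) - 154)/(-400) = (-15*(-840) - 154)*(-1/400) = (12600 - 154)*(-1/400) = 12446*(-1/400) = -6223/200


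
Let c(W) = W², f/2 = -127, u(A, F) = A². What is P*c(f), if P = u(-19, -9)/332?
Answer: 5822569/83 ≈ 70151.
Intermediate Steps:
f = -254 (f = 2*(-127) = -254)
P = 361/332 (P = (-19)²/332 = 361*(1/332) = 361/332 ≈ 1.0873)
P*c(f) = (361/332)*(-254)² = (361/332)*64516 = 5822569/83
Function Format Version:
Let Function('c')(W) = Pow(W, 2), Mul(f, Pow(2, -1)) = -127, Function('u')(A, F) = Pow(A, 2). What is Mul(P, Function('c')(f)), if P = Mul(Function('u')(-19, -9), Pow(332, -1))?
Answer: Rational(5822569, 83) ≈ 70151.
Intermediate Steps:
f = -254 (f = Mul(2, -127) = -254)
P = Rational(361, 332) (P = Mul(Pow(-19, 2), Pow(332, -1)) = Mul(361, Rational(1, 332)) = Rational(361, 332) ≈ 1.0873)
Mul(P, Function('c')(f)) = Mul(Rational(361, 332), Pow(-254, 2)) = Mul(Rational(361, 332), 64516) = Rational(5822569, 83)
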